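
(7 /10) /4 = 7 /40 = 0.18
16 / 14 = 8 / 7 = 1.14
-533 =-533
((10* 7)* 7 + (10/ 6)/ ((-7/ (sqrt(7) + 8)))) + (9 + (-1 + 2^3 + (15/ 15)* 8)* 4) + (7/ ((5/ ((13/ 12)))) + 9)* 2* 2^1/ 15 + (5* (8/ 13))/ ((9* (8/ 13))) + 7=297914/ 525 - 5* sqrt(7)/ 21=566.83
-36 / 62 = -18 / 31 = -0.58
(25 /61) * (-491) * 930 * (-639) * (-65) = -474153176250 /61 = -7773002889.34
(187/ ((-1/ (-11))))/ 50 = 2057/ 50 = 41.14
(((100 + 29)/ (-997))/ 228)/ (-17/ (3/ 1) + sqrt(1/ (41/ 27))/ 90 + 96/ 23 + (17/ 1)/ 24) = 2729640 * sqrt(123)/ 3639913229519 + 2633657550/ 3639913229519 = 0.00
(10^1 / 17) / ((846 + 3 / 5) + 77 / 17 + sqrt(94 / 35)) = 12660550 / 18318735091 - 425 *sqrt(3290) / 18318735091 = 0.00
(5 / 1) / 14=5 / 14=0.36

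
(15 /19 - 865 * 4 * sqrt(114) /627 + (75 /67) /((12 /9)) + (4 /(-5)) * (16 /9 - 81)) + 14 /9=7.64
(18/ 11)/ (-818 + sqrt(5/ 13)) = -191412/ 95684677 -18 *sqrt(65)/ 95684677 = -0.00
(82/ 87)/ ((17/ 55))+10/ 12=11485/ 2958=3.88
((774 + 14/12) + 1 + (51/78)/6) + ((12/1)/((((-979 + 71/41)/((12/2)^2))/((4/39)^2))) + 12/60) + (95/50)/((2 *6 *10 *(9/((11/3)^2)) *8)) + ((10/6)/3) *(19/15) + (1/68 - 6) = 639187840059577/828830620800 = 771.19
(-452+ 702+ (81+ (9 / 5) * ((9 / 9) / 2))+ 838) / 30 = 11699 / 300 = 39.00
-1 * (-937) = 937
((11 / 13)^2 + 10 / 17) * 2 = 7494 / 2873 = 2.61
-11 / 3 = -3.67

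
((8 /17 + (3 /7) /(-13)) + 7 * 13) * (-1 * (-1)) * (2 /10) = 141454 /7735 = 18.29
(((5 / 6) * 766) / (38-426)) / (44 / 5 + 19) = -9575 / 161796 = -0.06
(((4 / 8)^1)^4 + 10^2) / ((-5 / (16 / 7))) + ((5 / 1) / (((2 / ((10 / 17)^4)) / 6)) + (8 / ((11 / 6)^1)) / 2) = -1342980691 / 32155585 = -41.77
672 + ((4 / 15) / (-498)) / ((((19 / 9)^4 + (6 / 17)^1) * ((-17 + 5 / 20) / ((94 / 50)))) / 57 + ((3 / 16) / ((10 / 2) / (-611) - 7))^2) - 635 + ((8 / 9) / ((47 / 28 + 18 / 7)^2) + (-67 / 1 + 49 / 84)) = -561842283795342251444518661 / 19131570300764746822465980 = -29.37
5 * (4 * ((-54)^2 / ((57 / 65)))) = 66505.26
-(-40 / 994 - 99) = 49223 / 497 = 99.04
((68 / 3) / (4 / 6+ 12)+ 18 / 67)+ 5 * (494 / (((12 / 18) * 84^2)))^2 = 14881910765 / 7042113792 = 2.11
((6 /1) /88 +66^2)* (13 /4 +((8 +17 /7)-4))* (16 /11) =7420251 /121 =61324.39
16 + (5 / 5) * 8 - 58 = -34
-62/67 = -0.93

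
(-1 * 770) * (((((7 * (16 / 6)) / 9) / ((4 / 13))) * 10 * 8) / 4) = -103807.41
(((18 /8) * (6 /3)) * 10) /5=9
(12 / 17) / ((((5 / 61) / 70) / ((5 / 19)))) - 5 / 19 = 158.37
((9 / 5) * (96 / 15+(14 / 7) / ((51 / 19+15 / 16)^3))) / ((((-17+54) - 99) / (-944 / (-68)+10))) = -8726809685216 / 1953754860075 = -4.47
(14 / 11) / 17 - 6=-1108 / 187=-5.93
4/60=1/15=0.07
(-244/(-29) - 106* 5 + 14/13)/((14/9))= -883044/2639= -334.61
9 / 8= 1.12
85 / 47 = 1.81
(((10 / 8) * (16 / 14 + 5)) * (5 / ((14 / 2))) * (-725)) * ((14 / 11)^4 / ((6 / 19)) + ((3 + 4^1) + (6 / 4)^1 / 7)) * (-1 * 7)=7439563810625 / 17217816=432085.22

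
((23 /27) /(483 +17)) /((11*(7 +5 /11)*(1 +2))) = 23 /3321000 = 0.00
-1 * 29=-29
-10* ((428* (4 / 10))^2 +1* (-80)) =-1461472 / 5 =-292294.40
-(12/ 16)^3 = -27/ 64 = -0.42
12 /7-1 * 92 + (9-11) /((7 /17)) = -666 /7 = -95.14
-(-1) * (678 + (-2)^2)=682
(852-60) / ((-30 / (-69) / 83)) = 755964 / 5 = 151192.80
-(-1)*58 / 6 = 29 / 3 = 9.67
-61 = -61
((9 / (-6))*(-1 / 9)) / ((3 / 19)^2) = 361 / 54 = 6.69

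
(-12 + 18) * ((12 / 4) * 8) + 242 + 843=1229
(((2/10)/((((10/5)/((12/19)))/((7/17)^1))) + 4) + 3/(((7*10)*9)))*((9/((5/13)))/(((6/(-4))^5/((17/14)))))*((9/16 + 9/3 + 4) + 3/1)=-600675179/3770550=-159.31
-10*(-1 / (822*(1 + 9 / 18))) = 10 / 1233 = 0.01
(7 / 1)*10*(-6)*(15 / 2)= -3150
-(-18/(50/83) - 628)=16447/25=657.88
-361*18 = -6498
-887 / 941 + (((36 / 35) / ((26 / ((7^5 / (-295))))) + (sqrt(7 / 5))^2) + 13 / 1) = 202152557 / 18043675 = 11.20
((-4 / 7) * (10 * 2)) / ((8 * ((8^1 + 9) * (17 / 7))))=-10 / 289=-0.03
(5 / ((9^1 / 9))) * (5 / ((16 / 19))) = 475 / 16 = 29.69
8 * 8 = 64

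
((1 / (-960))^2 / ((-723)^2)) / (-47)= -1 / 22642111180800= -0.00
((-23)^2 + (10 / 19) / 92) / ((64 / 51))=23579901 / 55936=421.55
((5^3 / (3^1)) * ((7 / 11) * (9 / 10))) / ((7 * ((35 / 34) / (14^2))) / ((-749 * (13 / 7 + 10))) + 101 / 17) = 317051700 / 78934273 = 4.02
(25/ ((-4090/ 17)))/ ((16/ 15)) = -1275/ 13088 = -0.10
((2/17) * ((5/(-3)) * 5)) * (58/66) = -1450/1683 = -0.86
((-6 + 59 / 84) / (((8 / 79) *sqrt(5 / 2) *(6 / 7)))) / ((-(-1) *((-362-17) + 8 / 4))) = 7031 *sqrt(10) / 217152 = 0.10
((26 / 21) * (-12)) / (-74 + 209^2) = -104 / 305249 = -0.00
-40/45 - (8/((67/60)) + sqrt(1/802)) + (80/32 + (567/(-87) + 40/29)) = -373907/34974 - sqrt(802)/802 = -10.73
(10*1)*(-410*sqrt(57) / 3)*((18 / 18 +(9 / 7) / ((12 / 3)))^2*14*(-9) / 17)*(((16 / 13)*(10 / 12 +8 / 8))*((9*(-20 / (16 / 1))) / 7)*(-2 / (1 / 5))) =6945963750*sqrt(57) / 10829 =4842633.33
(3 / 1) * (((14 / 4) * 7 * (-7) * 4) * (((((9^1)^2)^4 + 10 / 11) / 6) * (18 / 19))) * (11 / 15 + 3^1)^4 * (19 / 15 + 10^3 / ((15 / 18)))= -57562504150811281793024 / 17634375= -3264221394339821.05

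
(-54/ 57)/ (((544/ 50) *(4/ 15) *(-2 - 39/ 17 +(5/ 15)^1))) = 10125/ 122816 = 0.08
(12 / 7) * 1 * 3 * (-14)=-72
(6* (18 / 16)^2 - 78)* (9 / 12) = -52.80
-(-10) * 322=3220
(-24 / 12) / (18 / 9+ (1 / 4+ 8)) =-8 / 41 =-0.20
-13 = -13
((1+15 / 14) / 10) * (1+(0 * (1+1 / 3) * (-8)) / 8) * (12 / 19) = 87 / 665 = 0.13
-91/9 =-10.11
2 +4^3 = 66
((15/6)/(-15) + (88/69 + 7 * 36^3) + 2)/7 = 15023375/322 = 46656.44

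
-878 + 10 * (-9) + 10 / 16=-967.38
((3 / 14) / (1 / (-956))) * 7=-1434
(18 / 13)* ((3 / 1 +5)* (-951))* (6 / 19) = -821664 / 247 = -3326.57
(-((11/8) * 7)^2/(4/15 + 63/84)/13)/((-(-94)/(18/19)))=-800415/11330384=-0.07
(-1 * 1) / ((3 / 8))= -2.67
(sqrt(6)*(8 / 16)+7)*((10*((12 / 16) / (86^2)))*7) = 105*sqrt(6) / 29584+735 / 14792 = 0.06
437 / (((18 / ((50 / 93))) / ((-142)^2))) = 220291700 / 837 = 263192.00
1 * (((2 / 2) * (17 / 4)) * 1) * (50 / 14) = 425 / 28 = 15.18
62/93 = 2/3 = 0.67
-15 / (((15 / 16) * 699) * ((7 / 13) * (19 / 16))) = -3328 / 92967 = -0.04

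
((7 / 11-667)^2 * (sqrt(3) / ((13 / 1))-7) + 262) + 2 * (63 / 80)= -15042816297 / 4840 + 53728900 * sqrt(3) / 1573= -3048858.30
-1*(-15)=15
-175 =-175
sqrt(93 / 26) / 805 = sqrt(2418) / 20930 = 0.00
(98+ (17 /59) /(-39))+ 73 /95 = 21588668 /218595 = 98.76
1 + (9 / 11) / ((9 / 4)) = 15 / 11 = 1.36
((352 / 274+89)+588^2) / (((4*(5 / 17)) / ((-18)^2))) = 65241291969 / 685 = 95242762.00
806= 806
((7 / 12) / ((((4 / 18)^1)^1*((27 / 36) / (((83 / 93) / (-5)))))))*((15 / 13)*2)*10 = -5810 / 403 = -14.42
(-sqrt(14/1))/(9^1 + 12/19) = -19 * sqrt(14)/183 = -0.39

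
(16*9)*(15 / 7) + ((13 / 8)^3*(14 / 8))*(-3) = 4100721 / 14336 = 286.04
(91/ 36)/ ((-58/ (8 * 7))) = -637/ 261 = -2.44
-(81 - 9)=-72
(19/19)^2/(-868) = -1/868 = -0.00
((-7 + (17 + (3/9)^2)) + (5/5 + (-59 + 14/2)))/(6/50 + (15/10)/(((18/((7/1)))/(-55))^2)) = -220800/3706273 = -0.06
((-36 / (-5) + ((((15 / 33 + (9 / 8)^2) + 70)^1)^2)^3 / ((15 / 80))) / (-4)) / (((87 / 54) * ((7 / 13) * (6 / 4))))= -1076954089829719779314806393289 / 7722928506237091840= -139448926525.73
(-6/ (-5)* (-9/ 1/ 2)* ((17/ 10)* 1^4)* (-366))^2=7055496009/ 625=11288793.61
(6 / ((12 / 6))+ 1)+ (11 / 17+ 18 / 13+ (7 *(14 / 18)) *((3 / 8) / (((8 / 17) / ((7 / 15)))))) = 5127691 / 636480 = 8.06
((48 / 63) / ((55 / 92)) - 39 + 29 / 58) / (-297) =85991 / 686070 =0.13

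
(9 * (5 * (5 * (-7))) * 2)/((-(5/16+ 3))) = 50400/53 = 950.94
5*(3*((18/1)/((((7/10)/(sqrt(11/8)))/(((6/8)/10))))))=405*sqrt(22)/56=33.92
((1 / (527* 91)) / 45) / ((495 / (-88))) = -0.00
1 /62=0.02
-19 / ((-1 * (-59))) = -19 / 59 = -0.32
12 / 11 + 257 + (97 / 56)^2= 9006603 / 34496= 261.09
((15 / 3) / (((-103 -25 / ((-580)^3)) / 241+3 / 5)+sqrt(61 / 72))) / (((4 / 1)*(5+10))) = -457993782173611440 / 26026352065669583351+221106773164806400*sqrt(122) / 26026352065669583351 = 0.08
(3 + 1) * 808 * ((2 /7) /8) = 808 /7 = 115.43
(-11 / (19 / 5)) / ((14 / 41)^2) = -92455 / 3724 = -24.83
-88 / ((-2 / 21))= 924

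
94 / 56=47 / 28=1.68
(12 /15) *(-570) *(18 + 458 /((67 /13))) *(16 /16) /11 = -3264960 /737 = -4430.07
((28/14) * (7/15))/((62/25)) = 35/93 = 0.38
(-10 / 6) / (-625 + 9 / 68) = 340 / 127473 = 0.00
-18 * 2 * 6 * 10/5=-432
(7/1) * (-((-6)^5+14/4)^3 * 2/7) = 3756403003625/4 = 939100750906.25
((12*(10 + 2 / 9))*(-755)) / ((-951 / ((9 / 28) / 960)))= 3473 / 106512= 0.03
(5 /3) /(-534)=-5 /1602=-0.00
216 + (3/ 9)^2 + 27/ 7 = 219.97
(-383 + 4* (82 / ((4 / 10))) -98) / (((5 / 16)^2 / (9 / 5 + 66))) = 29419776 / 125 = 235358.21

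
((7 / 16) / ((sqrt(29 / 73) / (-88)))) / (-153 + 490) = -77 * sqrt(2117) / 19546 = -0.18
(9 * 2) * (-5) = -90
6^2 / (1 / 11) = 396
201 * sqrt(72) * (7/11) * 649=498078 * sqrt(2)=704388.66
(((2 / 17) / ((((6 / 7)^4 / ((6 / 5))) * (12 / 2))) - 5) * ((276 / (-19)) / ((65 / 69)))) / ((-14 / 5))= -144416471 / 5290740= -27.30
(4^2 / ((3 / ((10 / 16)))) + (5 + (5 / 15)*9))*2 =68 / 3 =22.67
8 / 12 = 2 / 3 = 0.67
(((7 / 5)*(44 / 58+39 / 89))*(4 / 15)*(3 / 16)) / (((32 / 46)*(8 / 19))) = 9449251 / 33036800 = 0.29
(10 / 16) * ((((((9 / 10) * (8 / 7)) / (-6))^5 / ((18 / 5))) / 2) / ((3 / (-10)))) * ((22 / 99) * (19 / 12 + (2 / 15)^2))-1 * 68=-6428676059 / 94539375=-68.00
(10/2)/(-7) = -5/7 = -0.71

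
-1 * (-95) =95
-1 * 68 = -68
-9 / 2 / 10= -9 / 20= -0.45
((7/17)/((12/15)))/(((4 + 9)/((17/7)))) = 5/52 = 0.10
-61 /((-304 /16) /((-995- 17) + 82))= -56730 /19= -2985.79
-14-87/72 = -365/24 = -15.21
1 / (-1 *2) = -1 / 2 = -0.50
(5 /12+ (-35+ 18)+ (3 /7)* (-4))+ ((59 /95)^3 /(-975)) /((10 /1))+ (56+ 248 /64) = 9731736358763 /234063375000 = 41.58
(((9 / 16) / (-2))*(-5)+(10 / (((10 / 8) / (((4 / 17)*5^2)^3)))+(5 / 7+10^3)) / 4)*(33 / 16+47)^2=446684319065875 / 281731072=1585498.95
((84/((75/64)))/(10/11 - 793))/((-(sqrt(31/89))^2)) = 1754368/6752575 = 0.26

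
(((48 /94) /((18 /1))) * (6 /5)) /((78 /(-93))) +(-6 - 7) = -39839 /3055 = -13.04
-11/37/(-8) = 11/296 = 0.04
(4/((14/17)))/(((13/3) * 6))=17/91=0.19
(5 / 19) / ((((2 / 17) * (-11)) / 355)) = -30175 / 418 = -72.19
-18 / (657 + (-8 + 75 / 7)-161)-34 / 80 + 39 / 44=0.43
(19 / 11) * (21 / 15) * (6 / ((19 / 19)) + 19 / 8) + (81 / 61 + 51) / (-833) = 64484309 / 3193960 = 20.19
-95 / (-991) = 95 / 991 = 0.10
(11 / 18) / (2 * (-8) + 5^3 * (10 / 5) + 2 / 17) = 187 / 71640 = 0.00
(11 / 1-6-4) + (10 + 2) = 13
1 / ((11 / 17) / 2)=34 / 11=3.09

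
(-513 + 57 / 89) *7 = -319200 / 89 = -3586.52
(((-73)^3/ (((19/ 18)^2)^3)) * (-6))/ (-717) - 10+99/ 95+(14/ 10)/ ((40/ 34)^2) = -53104031352710543/ 22487931118000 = -2361.45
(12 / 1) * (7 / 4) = 21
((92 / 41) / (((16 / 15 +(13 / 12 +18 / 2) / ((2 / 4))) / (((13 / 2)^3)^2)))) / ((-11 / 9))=-1152864765 / 176792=-6521.02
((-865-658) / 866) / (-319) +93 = 25693145 / 276254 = 93.01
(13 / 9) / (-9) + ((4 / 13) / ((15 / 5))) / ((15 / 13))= -29 / 405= -0.07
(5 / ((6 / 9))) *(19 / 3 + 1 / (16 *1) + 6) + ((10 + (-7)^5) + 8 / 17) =-9086737 / 544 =-16703.56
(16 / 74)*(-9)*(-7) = 504 / 37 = 13.62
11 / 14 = 0.79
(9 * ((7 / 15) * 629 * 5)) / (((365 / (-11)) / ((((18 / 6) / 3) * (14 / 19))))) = -2034186 / 6935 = -293.32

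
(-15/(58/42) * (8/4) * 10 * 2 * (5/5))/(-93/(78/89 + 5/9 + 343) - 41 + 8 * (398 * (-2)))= 3476214000/51279351587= 0.07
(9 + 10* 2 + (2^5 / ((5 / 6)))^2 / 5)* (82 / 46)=1660049 / 2875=577.41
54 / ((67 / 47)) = 2538 / 67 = 37.88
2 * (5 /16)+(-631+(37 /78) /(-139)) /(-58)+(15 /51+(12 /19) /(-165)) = 11.79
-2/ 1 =-2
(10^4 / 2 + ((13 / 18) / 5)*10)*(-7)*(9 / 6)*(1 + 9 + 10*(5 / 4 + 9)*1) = -23631825 / 4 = -5907956.25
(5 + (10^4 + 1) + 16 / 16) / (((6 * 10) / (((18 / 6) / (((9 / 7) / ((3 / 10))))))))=70049 / 600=116.75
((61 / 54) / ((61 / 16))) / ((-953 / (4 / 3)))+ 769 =59361385 / 77193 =769.00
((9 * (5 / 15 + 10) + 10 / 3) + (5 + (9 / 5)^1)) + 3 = 1592 / 15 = 106.13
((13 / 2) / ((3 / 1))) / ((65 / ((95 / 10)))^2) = 361 / 7800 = 0.05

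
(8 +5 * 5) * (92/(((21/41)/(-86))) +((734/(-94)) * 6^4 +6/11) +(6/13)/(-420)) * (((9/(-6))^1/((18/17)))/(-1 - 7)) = -613442398507/4105920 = -149404.37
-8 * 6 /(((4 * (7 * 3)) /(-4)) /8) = 128 /7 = 18.29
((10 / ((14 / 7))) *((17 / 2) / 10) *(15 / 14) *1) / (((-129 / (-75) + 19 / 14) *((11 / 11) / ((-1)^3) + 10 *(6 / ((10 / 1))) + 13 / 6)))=6375 / 30874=0.21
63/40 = 1.58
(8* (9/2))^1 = 36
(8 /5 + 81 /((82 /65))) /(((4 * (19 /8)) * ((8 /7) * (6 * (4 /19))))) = 188867 /39360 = 4.80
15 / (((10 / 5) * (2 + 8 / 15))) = 225 / 76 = 2.96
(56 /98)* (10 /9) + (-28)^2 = 49432 /63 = 784.63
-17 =-17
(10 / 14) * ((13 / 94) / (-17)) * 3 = -195 / 11186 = -0.02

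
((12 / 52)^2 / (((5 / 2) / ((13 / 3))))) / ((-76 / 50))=-15 / 247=-0.06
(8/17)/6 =4/51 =0.08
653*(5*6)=19590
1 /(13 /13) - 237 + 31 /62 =-471 /2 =-235.50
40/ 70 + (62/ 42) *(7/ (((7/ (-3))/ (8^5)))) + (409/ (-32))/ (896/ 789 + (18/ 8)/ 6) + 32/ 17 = -658656855579/ 4538660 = -145121.44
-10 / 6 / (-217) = 5 / 651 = 0.01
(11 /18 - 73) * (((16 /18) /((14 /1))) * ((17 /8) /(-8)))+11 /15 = 177283 /90720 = 1.95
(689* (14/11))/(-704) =-4823/3872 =-1.25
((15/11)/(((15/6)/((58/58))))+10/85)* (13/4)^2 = 5239/748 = 7.00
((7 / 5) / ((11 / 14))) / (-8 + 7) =-98 / 55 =-1.78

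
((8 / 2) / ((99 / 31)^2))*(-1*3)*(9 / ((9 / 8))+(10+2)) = -76880 / 3267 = -23.53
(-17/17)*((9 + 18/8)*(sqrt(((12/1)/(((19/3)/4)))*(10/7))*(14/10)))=-27*sqrt(1330)/19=-51.82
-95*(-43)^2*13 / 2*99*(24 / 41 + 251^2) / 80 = -89016509096.65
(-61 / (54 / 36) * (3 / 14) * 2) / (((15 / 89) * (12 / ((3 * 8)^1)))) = -21716 / 105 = -206.82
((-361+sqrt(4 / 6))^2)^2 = (1083 - sqrt(6))^4 / 81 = 16830432335.50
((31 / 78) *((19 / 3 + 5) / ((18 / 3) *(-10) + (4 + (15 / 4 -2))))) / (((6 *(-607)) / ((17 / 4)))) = 289 / 2982798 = 0.00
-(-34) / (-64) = -17 / 32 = -0.53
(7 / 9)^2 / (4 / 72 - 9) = -14 / 207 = -0.07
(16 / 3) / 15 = 16 / 45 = 0.36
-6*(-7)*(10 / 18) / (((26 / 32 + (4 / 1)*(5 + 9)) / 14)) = 15680 / 2727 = 5.75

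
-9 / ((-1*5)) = 9 / 5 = 1.80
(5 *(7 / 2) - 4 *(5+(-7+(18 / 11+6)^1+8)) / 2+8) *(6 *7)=-819 / 11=-74.45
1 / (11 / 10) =10 / 11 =0.91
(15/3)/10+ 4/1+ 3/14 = 33/7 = 4.71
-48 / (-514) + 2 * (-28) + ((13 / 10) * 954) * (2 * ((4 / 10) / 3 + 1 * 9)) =145194806 / 6425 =22598.41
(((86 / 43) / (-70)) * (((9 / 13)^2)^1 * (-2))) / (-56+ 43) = -162 / 76895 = -0.00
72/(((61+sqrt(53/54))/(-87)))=-20633616/200881+18792 * sqrt(318)/200881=-101.05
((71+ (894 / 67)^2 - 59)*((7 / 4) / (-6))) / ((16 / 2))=-124411 / 17956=-6.93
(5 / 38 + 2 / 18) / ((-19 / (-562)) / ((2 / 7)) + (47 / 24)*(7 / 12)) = 373168 / 1938475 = 0.19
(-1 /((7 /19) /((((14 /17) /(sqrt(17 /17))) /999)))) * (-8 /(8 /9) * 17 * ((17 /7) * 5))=3230 /777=4.16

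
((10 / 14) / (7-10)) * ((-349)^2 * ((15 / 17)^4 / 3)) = -3425653125 / 584647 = -5859.35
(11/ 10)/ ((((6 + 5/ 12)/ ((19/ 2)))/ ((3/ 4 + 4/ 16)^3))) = 57/ 35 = 1.63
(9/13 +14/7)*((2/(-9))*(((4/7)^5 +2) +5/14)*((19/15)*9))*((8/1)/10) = -6177356/468195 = -13.19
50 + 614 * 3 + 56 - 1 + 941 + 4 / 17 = 49100 / 17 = 2888.24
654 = 654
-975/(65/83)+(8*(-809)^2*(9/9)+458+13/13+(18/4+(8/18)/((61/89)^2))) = 350634347405/66978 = 5235067.45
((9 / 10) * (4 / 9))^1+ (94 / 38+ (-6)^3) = -20247 / 95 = -213.13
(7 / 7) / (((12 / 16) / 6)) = 8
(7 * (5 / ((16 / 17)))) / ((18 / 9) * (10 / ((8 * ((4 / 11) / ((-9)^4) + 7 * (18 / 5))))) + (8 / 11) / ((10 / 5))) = 29758694735 / 370382212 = 80.35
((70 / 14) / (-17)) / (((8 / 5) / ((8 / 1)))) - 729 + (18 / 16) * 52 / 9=-24615 / 34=-723.97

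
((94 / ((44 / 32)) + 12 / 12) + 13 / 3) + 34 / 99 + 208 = 27922 / 99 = 282.04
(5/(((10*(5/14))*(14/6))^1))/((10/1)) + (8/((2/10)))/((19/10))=20057/950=21.11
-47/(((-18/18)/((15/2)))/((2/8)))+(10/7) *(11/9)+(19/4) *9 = 66841/504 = 132.62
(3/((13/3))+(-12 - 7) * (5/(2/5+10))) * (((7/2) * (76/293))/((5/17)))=-992579/38090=-26.06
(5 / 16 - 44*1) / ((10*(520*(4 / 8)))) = -699 / 41600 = -0.02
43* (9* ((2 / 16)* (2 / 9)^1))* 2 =43 / 2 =21.50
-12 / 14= -6 / 7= -0.86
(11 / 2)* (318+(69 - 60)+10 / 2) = 1826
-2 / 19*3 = -6 / 19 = -0.32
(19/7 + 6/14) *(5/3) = 110/21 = 5.24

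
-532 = -532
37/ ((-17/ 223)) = -8251/ 17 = -485.35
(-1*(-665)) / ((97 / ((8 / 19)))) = 280 / 97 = 2.89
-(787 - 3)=-784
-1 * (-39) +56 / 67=2669 / 67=39.84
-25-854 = -879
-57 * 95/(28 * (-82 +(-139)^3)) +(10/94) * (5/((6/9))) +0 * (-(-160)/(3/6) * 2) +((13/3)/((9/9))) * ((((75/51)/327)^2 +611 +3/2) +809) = 2018614439769445364347/327663565642266588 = 6160.63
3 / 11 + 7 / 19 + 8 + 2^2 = 2642 / 209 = 12.64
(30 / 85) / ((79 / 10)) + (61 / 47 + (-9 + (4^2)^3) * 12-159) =3085754828 / 63121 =48886.34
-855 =-855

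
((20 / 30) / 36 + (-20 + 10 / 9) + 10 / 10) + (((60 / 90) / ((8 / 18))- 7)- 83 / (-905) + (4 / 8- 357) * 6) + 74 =-51027089 / 24435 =-2088.28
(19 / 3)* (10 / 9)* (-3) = -190 / 9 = -21.11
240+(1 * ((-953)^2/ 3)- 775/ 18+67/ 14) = 19085098/ 63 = 302938.06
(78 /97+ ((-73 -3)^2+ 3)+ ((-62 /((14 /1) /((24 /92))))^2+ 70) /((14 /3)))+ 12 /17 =1734137537018 /299206103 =5795.80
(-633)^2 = 400689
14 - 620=-606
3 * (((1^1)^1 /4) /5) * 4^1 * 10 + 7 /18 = 115 /18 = 6.39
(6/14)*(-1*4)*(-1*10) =120/7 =17.14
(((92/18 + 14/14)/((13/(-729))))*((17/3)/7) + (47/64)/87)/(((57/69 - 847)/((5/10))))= 3232877309/19722323712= 0.16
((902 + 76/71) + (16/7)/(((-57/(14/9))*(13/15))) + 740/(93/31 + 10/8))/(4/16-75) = -11560303592/802265139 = -14.41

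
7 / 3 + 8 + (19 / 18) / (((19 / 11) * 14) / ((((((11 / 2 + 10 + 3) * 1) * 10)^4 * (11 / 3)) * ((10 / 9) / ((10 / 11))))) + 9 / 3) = 899582053777727 / 84189654950526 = 10.69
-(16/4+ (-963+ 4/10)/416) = -3507/2080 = -1.69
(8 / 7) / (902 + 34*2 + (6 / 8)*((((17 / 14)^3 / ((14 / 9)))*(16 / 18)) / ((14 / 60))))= 76832 / 65432245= 0.00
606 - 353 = 253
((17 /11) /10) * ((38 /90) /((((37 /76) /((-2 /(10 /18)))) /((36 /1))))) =-883728 /50875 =-17.37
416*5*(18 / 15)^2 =14976 / 5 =2995.20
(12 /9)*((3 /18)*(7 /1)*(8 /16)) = 7 /9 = 0.78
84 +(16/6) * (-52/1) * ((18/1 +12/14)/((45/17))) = -284708/315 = -903.83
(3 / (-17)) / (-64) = 3 / 1088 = 0.00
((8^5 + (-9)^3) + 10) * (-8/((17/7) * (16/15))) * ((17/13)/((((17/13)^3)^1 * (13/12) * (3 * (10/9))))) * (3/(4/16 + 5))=-44996796/4913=-9158.72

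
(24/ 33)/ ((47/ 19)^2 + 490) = 2888/ 1970089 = 0.00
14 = 14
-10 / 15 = -2 / 3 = -0.67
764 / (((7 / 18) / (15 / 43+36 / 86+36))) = 21741912 / 301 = 72232.27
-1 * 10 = -10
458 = 458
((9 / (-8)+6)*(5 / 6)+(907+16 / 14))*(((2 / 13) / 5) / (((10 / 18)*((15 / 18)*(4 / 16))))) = 212193 / 875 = 242.51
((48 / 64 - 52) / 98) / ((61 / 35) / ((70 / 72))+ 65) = -5125 / 654568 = -0.01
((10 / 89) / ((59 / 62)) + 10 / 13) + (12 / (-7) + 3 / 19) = -6074631 / 9078979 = -0.67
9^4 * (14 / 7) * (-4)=-52488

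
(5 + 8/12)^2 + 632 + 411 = 9676/9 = 1075.11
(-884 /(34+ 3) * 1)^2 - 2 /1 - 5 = 771873 /1369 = 563.82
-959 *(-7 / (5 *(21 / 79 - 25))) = -530327 / 9770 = -54.28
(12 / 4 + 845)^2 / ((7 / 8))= 5752832 / 7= 821833.14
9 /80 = 0.11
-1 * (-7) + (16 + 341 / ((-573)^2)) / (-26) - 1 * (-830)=7139842093 / 8536554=836.38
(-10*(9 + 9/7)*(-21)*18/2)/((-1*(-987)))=6480/329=19.70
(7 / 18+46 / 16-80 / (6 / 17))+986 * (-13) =-938981 / 72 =-13041.40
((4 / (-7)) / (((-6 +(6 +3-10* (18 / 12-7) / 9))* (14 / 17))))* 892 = -136476 / 2009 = -67.93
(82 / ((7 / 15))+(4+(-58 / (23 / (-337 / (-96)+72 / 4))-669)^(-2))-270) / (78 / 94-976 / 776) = 1836936221923860040 / 8706883350091297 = 210.98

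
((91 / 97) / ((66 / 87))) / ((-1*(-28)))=377 / 8536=0.04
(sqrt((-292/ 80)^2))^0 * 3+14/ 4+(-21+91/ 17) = -311/ 34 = -9.15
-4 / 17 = -0.24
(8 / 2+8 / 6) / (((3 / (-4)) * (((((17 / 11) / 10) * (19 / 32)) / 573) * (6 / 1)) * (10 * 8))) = -92.51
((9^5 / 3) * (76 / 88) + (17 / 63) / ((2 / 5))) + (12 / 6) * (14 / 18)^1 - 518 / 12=23503813 / 1386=16958.02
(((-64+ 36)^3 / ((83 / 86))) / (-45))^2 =3564060688384 / 13950225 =255484.10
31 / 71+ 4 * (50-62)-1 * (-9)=-2738 / 71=-38.56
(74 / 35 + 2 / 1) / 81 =16 / 315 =0.05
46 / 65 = 0.71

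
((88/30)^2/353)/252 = 484/5003775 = 0.00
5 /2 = 2.50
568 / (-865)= -568 / 865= -0.66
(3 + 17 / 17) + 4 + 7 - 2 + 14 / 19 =261 / 19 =13.74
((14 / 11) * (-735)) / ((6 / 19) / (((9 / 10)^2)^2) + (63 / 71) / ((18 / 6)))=-30358206270 / 25218743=-1203.80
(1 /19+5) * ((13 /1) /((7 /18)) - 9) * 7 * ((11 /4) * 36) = 85536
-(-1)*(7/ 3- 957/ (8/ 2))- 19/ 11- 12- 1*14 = -34933/ 132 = -264.64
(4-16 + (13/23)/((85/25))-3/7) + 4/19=-626730/52003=-12.05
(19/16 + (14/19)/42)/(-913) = -1099/832656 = -0.00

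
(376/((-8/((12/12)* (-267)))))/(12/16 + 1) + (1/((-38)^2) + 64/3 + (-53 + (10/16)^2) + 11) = 3469347877/485184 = 7150.58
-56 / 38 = -1.47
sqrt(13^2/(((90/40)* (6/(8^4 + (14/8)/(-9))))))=13* sqrt(884694)/54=226.44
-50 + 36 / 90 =-49.60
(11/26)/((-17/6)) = -33/221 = -0.15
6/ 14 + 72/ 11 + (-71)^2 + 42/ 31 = 5049.33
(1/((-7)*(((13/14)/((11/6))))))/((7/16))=-176/273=-0.64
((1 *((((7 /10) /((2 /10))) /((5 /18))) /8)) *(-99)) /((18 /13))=-9009 /80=-112.61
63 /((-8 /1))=-63 /8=-7.88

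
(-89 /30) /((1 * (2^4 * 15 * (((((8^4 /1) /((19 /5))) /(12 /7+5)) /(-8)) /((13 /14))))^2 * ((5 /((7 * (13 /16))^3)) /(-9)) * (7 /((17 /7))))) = 447979981345741 /35356170780672000000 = 0.00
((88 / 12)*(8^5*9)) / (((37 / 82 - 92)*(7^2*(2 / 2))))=-177340416 / 367843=-482.11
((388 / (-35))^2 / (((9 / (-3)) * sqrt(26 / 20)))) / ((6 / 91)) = -75272 * sqrt(130) / 1575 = -544.91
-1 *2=-2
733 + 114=847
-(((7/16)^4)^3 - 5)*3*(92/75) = 32369303972119817/1759218604441600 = 18.40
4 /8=1 /2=0.50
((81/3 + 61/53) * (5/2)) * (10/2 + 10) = 1055.66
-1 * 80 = -80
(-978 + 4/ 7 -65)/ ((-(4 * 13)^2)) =7297/ 18928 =0.39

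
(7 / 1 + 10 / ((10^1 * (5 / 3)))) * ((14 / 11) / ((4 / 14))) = 1862 / 55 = 33.85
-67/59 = -1.14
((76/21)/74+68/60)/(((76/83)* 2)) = 127073/196840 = 0.65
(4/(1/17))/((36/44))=748/9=83.11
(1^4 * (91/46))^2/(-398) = -8281/842168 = -0.01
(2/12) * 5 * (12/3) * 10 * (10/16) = 125/6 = 20.83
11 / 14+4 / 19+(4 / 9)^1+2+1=10631 / 2394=4.44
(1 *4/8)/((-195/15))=-1/26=-0.04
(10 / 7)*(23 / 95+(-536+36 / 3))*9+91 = -883523 / 133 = -6643.03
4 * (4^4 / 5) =1024 / 5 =204.80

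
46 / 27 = 1.70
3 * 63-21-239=-71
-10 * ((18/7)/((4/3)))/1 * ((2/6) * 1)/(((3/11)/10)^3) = -6655000/21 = -316904.76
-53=-53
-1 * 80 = -80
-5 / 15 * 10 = -10 / 3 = -3.33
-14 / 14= -1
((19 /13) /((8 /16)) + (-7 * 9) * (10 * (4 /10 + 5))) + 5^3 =-3274.08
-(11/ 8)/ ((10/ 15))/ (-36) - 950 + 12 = -180085/ 192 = -937.94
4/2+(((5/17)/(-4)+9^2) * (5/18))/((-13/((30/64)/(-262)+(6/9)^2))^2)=2386210397847947/1177756963209216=2.03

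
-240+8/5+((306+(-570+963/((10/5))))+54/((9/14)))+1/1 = 641/10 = 64.10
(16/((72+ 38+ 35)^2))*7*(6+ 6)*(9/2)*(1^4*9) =54432/21025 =2.59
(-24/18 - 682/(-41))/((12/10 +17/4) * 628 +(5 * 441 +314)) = 4705/1827042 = 0.00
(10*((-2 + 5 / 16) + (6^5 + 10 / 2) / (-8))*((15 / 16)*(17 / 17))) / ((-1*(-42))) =-55675 / 256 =-217.48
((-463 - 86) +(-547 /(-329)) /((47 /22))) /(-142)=8477153 /2195746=3.86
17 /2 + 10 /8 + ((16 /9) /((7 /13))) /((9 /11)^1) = 31265 /2268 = 13.79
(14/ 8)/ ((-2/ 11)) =-77/ 8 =-9.62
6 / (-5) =-6 / 5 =-1.20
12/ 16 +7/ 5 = 43/ 20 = 2.15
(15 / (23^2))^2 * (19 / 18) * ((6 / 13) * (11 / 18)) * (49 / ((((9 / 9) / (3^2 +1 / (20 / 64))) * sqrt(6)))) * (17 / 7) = 7585655 * sqrt(6) / 130965588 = 0.14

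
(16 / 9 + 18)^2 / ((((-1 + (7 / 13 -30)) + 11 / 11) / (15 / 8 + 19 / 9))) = -29553251 / 558414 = -52.92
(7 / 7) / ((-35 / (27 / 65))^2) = 729 / 5175625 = 0.00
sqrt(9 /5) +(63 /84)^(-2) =3* sqrt(5) /5 +16 /9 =3.12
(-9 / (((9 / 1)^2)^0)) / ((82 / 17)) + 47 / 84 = -4499 / 3444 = -1.31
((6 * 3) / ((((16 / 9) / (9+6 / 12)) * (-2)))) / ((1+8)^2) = -19 / 32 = -0.59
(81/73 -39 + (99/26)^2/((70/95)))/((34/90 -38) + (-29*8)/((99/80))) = 2076267105/25659676952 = 0.08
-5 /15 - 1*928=-2785 /3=-928.33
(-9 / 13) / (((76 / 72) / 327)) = -52974 / 247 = -214.47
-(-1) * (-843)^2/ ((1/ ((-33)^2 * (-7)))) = -5417277327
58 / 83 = 0.70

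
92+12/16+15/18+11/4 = 289/3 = 96.33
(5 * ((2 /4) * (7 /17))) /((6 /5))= 0.86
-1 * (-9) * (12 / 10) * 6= 324 / 5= 64.80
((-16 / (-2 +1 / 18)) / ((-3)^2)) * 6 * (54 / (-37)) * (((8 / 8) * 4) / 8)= -5184 / 1295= -4.00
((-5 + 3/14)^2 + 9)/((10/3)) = 18759/1960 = 9.57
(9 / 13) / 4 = 9 / 52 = 0.17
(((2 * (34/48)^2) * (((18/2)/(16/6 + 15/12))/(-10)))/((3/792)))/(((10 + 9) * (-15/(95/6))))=3.38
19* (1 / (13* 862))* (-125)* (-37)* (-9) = -70.58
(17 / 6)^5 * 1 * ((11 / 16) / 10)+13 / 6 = 14.72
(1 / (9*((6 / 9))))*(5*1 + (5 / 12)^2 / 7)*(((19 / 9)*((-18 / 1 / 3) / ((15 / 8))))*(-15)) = 84.86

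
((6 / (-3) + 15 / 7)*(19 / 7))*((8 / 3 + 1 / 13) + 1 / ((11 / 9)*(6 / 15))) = 11153 / 6006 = 1.86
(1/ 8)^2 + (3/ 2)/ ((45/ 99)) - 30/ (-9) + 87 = 89903/ 960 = 93.65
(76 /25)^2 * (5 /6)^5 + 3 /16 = 15169 /3888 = 3.90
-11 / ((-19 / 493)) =285.42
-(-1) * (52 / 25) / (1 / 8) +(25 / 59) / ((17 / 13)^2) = 7198841 / 426275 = 16.89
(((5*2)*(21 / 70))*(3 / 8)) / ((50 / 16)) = 9 / 25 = 0.36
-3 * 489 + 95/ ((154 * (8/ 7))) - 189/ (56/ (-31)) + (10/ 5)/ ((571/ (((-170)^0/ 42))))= -2874038677/ 2110416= -1361.84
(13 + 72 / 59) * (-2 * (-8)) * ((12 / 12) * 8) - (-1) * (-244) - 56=89692 / 59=1520.20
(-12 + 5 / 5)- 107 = -118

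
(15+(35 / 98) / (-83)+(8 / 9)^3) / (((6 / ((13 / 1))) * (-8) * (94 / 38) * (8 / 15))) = -16422744715 / 5096141568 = -3.22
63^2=3969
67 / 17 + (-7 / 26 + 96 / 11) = 60285 / 4862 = 12.40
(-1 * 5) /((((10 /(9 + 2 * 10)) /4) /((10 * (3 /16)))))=-435 /4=-108.75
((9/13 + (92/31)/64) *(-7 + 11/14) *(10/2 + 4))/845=-3729429/76279840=-0.05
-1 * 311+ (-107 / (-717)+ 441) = 93317 / 717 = 130.15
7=7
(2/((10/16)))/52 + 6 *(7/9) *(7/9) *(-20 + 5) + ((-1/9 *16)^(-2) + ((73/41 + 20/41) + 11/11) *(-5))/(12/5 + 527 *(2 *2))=-54.39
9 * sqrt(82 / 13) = 9 * sqrt(1066) / 13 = 22.60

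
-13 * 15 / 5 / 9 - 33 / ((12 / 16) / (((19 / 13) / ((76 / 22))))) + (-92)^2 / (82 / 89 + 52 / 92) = 672983027 / 118677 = 5670.71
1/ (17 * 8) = 1/ 136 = 0.01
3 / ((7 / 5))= 15 / 7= 2.14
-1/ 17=-0.06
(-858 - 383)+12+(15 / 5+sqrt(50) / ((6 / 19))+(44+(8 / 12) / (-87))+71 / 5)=-1523989 / 1305+95 * sqrt(2) / 6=-1145.42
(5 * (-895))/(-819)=4475/819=5.46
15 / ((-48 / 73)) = -365 / 16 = -22.81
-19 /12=-1.58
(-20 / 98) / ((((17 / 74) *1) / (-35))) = 3700 / 119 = 31.09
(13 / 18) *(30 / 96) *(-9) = -65 / 32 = -2.03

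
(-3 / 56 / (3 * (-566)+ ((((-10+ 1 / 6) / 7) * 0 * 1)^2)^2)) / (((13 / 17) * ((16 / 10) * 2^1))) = 0.00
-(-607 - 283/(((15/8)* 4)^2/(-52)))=345.38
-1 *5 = -5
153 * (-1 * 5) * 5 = -3825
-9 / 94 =-0.10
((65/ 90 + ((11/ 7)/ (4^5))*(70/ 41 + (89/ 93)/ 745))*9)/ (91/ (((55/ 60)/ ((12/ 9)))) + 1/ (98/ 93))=3409398346739/ 69672564400640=0.05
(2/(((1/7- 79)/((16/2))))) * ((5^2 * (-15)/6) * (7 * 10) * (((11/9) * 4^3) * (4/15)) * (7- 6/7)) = 211904000/1863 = 113743.42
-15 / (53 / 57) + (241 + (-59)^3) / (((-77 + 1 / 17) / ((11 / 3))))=9310861 / 954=9759.81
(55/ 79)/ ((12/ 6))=55/ 158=0.35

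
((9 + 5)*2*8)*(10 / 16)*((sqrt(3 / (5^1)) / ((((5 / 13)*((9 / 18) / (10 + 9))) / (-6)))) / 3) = -27664*sqrt(15) / 5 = -21428.44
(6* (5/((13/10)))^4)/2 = 18750000/28561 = 656.49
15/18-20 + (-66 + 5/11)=-5591/66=-84.71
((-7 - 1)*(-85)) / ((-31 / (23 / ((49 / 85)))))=-1329400 / 1519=-875.18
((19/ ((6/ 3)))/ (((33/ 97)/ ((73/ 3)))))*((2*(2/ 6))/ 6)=134539/ 1782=75.50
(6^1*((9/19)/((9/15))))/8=45/76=0.59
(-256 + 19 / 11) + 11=-2676 / 11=-243.27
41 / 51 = 0.80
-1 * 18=-18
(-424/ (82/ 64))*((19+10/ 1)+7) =-488448/ 41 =-11913.37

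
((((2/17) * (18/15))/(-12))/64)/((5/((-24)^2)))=-9/425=-0.02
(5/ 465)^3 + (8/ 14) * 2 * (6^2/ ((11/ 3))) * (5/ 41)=3474825397/ 2539355049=1.37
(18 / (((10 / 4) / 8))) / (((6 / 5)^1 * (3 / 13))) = 208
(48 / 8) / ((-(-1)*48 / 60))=15 / 2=7.50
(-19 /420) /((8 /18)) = -57 /560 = -0.10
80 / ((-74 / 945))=-37800 / 37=-1021.62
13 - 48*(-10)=493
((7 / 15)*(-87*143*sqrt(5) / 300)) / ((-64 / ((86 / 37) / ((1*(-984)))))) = -1248247*sqrt(5) / 1747584000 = -0.00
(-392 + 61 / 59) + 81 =-18288 / 59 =-309.97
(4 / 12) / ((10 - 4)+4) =1 / 30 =0.03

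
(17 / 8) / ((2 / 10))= 85 / 8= 10.62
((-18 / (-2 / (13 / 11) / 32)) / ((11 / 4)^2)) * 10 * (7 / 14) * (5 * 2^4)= 23961600 / 1331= 18002.70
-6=-6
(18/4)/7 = 9/14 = 0.64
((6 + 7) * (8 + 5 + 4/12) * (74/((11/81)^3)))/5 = 1363323312/1331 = 1024284.98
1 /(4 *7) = 1 /28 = 0.04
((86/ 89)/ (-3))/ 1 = -86/ 267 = -0.32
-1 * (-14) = 14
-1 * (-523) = 523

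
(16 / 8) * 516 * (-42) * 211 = -9145584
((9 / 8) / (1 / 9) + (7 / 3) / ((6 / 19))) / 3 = 1261 / 216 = 5.84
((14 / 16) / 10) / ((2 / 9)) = 63 / 160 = 0.39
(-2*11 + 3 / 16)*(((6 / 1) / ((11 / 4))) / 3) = -349 / 22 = -15.86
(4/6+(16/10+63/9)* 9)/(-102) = -0.77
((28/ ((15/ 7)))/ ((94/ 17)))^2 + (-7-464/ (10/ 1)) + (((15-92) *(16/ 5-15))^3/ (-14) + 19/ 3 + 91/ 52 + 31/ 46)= -12249730779336491/ 228631500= -53578491.06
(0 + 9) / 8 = 9 / 8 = 1.12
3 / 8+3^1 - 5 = -13 / 8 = -1.62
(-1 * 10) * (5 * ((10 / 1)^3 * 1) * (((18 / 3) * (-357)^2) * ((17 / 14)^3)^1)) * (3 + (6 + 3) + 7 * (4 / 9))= -7241270700000 / 7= -1034467242857.14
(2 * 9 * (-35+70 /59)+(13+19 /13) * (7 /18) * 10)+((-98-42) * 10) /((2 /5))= -27973750 /6903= -4052.40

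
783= 783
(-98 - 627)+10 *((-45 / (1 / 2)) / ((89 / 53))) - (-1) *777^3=41749559312 / 89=469096172.04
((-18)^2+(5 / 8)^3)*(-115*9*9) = -1546411095 / 512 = -3020334.17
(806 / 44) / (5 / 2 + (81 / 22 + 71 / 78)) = 15717 / 6085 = 2.58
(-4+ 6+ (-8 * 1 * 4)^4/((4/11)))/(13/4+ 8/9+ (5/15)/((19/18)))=1972372824/3047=647316.32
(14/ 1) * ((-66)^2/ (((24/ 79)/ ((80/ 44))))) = 364980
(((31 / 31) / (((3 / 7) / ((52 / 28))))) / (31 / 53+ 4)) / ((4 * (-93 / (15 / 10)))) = -689 / 180792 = -0.00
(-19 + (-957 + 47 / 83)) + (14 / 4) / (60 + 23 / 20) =-99009493 / 101509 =-975.38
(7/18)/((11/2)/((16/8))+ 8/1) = 14/387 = 0.04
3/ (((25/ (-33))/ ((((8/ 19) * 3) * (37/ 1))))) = -87912/ 475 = -185.08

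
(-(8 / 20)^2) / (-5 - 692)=0.00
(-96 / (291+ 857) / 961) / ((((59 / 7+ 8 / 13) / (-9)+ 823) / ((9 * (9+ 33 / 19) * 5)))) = -12888720 / 251990395733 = -0.00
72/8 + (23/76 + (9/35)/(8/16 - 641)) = 10565659/1135820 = 9.30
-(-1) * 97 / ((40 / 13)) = 1261 / 40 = 31.52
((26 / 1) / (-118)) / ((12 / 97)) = -1261 / 708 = -1.78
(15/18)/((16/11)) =55/96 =0.57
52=52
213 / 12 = 71 / 4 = 17.75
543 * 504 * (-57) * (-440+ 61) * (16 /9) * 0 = 0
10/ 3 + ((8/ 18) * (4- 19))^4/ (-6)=-79190/ 243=-325.88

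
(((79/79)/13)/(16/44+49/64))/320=11/51675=0.00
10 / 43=0.23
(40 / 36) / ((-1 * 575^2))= -2 / 595125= -0.00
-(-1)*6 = 6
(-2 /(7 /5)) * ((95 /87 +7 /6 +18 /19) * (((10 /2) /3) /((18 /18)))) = -88325 /11571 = -7.63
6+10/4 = 17/2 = 8.50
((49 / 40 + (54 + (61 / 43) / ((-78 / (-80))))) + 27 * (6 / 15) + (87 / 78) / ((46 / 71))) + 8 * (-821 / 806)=2920029431 / 47828040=61.05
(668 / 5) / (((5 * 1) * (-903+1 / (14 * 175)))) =-65464 / 2212349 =-0.03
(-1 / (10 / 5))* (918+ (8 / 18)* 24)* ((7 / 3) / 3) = -9751 / 27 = -361.15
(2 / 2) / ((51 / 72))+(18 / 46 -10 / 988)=346315 / 193154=1.79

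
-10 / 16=-5 / 8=-0.62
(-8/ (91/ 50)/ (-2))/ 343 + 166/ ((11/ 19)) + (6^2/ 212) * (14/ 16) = 41763583457/ 145577432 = 286.88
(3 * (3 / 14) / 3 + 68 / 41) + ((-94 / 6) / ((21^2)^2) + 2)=185280973 / 47842326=3.87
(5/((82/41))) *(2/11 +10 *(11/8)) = 3065/88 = 34.83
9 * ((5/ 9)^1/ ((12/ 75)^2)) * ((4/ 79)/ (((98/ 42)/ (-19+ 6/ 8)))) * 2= -684375/ 4424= -154.70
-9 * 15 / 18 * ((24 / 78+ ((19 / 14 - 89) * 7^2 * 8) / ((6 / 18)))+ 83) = 20082015 / 26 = 772385.19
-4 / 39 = -0.10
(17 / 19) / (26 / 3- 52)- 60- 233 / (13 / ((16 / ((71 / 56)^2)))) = -2968624811 / 12451270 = -238.42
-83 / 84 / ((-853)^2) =-83 / 61119156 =-0.00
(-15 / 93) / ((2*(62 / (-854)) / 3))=6405 / 1922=3.33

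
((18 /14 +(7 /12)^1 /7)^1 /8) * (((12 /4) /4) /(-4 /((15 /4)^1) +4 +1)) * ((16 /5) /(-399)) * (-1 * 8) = 115 /54929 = 0.00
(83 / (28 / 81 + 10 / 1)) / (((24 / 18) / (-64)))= -161352 / 419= -385.09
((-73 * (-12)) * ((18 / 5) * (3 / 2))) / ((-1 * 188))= -5913 / 235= -25.16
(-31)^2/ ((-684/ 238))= -114359/ 342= -334.38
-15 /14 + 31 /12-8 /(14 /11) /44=115 /84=1.37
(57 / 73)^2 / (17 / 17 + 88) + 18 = 8540307 / 474281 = 18.01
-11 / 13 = -0.85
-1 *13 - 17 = -30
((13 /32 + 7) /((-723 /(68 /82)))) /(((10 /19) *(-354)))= 25517 /559659840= 0.00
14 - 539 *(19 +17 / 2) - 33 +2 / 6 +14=-88963 / 6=-14827.17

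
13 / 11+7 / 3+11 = 479 / 33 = 14.52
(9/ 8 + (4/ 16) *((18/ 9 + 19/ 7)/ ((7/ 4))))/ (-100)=-141/ 7840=-0.02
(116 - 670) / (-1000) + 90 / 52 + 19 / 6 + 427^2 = 3555521803 / 19500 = 182334.45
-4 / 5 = -0.80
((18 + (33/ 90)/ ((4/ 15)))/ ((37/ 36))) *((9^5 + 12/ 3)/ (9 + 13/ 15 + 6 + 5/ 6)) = 411894675/ 6179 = 66660.41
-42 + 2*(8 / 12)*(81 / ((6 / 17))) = 264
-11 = -11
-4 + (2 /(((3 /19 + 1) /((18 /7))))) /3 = -194 /77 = -2.52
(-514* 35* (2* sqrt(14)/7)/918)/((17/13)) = -33410* sqrt(14)/7803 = -16.02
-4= -4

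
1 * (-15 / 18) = -5 / 6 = -0.83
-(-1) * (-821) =-821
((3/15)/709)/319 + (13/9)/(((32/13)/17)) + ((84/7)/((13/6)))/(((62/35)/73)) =31265945876509/131251554720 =238.21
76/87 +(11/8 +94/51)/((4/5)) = 77243/15776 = 4.90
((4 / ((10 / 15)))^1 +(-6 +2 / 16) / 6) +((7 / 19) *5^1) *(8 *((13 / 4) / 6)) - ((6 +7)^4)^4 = -202286649191686667711 / 304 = -665416609183179828.00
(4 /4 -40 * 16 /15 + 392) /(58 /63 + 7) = 22071 /499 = 44.23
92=92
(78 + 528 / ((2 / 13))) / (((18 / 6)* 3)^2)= 130 / 3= 43.33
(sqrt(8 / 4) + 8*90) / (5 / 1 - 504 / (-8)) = sqrt(2) / 68 + 180 / 17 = 10.61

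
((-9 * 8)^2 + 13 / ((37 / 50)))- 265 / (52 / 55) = 9468541 / 1924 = 4921.28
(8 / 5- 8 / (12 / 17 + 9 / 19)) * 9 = -29616 / 635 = -46.64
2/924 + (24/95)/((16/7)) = 2473/21945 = 0.11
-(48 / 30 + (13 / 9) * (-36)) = 252 / 5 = 50.40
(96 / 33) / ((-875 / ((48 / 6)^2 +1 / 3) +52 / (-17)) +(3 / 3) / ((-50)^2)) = -262480000 / 1503141409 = -0.17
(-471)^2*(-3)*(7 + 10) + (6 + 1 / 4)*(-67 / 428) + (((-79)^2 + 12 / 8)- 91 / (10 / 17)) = -96794803767 / 8560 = -11307804.18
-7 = -7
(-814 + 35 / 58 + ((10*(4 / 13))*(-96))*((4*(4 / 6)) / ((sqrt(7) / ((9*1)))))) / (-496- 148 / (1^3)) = 47177 / 37352 + 23040*sqrt(7) / 14651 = 5.42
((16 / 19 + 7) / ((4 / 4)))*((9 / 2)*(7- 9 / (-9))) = 5364 / 19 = 282.32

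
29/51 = 0.57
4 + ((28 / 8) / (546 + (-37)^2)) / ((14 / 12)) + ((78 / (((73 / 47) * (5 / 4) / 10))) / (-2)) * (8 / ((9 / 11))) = -822047563 / 419385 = -1960.13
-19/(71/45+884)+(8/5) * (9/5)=2847897/996275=2.86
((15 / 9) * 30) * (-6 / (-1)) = 300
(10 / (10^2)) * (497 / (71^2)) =7 / 710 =0.01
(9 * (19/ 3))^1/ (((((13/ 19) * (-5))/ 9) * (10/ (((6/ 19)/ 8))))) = -1539/ 2600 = -0.59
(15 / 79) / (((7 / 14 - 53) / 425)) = -850 / 553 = -1.54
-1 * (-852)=852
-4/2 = -2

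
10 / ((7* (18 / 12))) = 20 / 21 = 0.95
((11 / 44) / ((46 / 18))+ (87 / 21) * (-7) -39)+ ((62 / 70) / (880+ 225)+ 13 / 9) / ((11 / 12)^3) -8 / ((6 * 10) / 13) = -962688165077 / 14207493300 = -67.76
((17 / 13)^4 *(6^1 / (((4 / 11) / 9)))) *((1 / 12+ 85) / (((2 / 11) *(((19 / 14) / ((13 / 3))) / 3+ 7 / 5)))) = 135080.87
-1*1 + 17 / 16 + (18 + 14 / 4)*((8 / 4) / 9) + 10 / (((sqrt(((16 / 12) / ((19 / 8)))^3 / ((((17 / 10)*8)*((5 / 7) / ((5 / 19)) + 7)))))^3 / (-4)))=697 / 144 - 51861632913*sqrt(3990) / 4014080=-816101.24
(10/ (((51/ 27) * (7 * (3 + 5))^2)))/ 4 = 45/ 106624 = 0.00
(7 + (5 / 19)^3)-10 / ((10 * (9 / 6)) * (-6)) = 440101 / 61731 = 7.13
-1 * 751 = -751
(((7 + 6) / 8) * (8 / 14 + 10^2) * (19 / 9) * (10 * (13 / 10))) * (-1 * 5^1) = -1412840 / 63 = -22426.03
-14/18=-7/9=-0.78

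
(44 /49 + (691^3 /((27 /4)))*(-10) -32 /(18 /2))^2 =238924531620559244.75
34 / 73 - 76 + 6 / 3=-5368 / 73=-73.53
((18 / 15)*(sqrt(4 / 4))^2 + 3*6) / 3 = 32 / 5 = 6.40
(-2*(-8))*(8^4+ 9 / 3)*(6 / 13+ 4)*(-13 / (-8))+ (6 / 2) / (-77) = 36612265 / 77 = 475483.96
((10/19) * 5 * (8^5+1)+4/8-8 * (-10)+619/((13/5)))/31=42757077/15314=2792.03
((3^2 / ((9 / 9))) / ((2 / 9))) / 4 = 81 / 8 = 10.12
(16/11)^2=256/121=2.12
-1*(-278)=278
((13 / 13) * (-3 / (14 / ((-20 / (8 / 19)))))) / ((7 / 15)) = 4275 / 196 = 21.81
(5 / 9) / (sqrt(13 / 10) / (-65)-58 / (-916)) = 2622050 * sqrt(130) / 11355687 + 107916250 / 11355687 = 12.14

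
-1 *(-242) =242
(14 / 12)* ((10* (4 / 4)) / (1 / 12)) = 140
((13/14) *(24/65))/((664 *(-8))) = -3/46480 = -0.00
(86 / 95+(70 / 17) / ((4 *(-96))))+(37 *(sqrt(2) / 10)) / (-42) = 277379 / 310080 - 37 *sqrt(2) / 420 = 0.77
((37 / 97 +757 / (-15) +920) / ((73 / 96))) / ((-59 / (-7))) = 283522624 / 2088895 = 135.73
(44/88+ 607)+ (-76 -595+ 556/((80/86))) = 2671/5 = 534.20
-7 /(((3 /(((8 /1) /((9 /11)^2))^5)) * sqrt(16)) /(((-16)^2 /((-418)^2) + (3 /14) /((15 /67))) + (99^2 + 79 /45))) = -236878252991489899311104 /169928437782735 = -1393988293.44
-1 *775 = -775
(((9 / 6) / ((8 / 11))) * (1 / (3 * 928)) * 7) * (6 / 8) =231 / 59392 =0.00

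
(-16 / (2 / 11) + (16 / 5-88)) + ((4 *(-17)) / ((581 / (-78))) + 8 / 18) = -4267556 / 26145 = -163.23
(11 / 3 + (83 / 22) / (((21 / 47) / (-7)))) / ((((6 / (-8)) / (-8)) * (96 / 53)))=-193927 / 594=-326.48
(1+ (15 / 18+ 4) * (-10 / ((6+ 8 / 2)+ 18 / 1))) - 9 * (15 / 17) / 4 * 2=-4.70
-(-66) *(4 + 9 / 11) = 318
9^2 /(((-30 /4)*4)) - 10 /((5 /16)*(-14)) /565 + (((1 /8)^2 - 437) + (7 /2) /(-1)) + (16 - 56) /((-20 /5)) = -21929321 /50624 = -433.18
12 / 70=6 / 35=0.17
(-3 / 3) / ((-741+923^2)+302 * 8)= -1 / 853604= -0.00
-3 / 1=-3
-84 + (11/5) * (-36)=-816/5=-163.20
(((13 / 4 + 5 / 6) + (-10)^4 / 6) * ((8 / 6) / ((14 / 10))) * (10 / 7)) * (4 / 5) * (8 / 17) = 2138560 / 2499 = 855.77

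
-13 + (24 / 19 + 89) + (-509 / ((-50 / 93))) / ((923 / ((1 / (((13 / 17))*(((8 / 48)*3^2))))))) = 445459917 / 5699525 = 78.16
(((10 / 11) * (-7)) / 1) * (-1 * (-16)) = -1120 / 11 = -101.82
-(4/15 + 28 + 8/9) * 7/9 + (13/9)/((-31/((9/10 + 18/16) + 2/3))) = -2290229/100440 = -22.80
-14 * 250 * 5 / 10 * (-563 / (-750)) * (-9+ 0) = 11823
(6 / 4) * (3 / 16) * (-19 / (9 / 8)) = -4.75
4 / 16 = 1 / 4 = 0.25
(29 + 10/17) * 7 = 3521/17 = 207.12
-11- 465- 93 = -569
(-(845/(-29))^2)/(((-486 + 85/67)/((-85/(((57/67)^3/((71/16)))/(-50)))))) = 2170850479454271875/40465643874408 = 53646.75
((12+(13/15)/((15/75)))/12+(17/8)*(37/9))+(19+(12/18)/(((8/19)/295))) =35725/72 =496.18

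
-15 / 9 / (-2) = 5 / 6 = 0.83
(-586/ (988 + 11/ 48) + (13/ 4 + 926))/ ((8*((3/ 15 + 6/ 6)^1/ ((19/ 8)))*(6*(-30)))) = -1115954759/ 874321920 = -1.28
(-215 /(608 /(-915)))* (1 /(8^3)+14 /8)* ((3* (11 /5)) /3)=388217115 /311296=1247.10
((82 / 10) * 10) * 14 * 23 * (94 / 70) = 177284 / 5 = 35456.80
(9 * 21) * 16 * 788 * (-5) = -11914560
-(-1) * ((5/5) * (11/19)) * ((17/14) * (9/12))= 561/1064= 0.53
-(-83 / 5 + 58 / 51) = 3943 / 255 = 15.46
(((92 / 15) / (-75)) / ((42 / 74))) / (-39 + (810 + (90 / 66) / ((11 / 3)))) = -102971 / 551265750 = -0.00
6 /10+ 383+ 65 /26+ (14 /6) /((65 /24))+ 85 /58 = 146437 /377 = 388.43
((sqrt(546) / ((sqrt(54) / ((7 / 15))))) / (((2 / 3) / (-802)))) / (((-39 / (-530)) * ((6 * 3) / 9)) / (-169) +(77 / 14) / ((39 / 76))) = -276289 * sqrt(91) / 15823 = -166.57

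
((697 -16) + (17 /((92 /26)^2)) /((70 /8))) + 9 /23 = 12618833 /18515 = 681.55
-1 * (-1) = 1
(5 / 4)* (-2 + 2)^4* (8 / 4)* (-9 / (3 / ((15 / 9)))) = 0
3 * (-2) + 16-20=-10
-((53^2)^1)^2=-7890481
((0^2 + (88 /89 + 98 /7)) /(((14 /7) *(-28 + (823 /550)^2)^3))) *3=-18462987296875000000 /14038728500707175922093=-0.00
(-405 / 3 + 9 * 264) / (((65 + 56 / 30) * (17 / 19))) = 638685 / 17051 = 37.46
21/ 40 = 0.52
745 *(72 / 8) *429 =2876445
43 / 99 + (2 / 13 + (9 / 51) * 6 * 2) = 59201 / 21879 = 2.71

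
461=461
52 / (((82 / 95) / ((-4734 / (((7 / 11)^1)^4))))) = -171196920180 / 98441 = -1739081.48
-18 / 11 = -1.64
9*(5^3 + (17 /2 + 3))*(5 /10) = 2457 /4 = 614.25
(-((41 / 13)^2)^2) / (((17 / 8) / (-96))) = 2170184448 / 485537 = 4469.66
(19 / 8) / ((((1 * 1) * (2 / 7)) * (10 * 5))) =133 / 800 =0.17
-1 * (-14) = 14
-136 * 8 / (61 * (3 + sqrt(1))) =-272 / 61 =-4.46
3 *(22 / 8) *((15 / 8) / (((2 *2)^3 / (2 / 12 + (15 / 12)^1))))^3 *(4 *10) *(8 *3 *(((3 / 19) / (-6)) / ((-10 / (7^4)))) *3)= 437930695125 / 40802189312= 10.73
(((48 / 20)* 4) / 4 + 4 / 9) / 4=32 / 45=0.71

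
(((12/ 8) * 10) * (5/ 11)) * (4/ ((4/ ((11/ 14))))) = 75/ 14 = 5.36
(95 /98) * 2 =95 /49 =1.94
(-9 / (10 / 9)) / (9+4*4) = -81 / 250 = -0.32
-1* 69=-69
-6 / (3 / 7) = -14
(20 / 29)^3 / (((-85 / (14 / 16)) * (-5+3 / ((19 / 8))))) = 26600 / 29437523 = 0.00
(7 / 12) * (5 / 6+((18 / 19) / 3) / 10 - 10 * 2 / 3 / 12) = 3703 / 20520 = 0.18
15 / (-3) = -5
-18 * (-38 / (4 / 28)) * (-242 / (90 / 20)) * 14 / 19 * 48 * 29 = -264101376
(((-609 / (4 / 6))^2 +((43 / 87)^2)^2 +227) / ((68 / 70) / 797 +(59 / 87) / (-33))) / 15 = -2878584.73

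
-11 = -11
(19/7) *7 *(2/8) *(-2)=-19/2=-9.50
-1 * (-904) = 904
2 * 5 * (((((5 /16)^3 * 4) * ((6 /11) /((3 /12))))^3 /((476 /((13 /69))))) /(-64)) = -1142578125 /977896139128832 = -0.00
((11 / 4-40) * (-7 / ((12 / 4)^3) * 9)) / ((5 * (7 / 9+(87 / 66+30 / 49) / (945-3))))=264785367 / 11878435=22.29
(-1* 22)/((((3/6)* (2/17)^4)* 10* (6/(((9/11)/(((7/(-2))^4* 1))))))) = -250563/12005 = -20.87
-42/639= -14/213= -0.07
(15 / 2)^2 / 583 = 225 / 2332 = 0.10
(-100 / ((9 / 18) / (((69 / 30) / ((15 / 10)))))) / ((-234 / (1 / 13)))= 460 / 4563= 0.10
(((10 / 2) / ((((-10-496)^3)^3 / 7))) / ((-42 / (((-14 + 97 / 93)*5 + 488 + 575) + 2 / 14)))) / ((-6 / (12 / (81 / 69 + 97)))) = -3249655 / 416920256628502362433614056448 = -0.00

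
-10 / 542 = -5 / 271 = -0.02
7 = 7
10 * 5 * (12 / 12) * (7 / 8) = 175 / 4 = 43.75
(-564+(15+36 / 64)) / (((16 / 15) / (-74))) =4870125 / 128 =38047.85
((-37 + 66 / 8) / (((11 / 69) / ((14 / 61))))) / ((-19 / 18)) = 499905 / 12749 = 39.21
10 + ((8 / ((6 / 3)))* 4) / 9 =106 / 9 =11.78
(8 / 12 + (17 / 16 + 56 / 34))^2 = 7590025 / 665856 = 11.40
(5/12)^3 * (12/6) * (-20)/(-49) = 625/10584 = 0.06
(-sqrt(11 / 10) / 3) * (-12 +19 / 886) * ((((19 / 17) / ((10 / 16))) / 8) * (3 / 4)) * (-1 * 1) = -201647 * sqrt(110) / 3012400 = -0.70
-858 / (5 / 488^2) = -204327552 / 5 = -40865510.40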